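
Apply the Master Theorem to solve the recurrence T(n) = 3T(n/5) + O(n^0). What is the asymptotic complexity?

Master Theorem for T(n) = 3T(n/5) + O(n^0):

a = 3, b = 5, c = 0
log_b(a) = log_5(3) = 0.6826

Case 1: c = 0 < log_5(3) = 0.6826
T(n) = O(n^(log_5 3))

For T(n) = 3T(n/5) + O(n^0): log_5(3) = 0.6826. This is Case 1 of the Master Theorem (c < log_b(a), work dominated by leaves), giving O(n^(log_5 3)).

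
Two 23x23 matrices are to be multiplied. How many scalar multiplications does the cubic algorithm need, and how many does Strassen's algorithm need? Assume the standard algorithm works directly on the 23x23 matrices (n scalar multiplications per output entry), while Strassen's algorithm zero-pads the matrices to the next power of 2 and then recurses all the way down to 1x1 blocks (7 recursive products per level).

Matrix multiplication for 23x23 matrices:

Strassen's algorithm requires power-of-2 dimensions. Pad 23x23 to 32x32 (next power of 2).

Standard algorithm: 23^3 = 12167 multiplications
Strassen's algorithm: 7^(log2(32)) = 7^5 = 16807 multiplications
Difference: 12167 - 16807 = -4640 (Strassen uses MORE here due to padding overhead — for small or just-over-power-of-2 n, padding can outweigh the per-level savings)

Standard: 12167 multiplications (23^3). Strassen: 16807 multiplications (7^5, after padding to 32x32). Strassen reduces 8 recursive multiplications to 7 at each level.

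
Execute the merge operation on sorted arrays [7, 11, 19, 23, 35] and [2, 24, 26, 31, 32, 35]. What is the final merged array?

Merging process:

Compare 7 vs 2: take 2 from right. Merged: [2]
Compare 7 vs 24: take 7 from left. Merged: [2, 7]
Compare 11 vs 24: take 11 from left. Merged: [2, 7, 11]
Compare 19 vs 24: take 19 from left. Merged: [2, 7, 11, 19]
Compare 23 vs 24: take 23 from left. Merged: [2, 7, 11, 19, 23]
Compare 35 vs 24: take 24 from right. Merged: [2, 7, 11, 19, 23, 24]
Compare 35 vs 26: take 26 from right. Merged: [2, 7, 11, 19, 23, 24, 26]
Compare 35 vs 31: take 31 from right. Merged: [2, 7, 11, 19, 23, 24, 26, 31]
Compare 35 vs 32: take 32 from right. Merged: [2, 7, 11, 19, 23, 24, 26, 31, 32]
Compare 35 vs 35: take 35 from left. Merged: [2, 7, 11, 19, 23, 24, 26, 31, 32, 35]
Append remaining from right: [35]. Merged: [2, 7, 11, 19, 23, 24, 26, 31, 32, 35, 35]

Final merged array: [2, 7, 11, 19, 23, 24, 26, 31, 32, 35, 35]
Total comparisons: 10

The merged array is [2, 7, 11, 19, 23, 24, 26, 31, 32, 35, 35], requiring 10 comparisons. The merge step runs in O(n) time where n is the total number of elements.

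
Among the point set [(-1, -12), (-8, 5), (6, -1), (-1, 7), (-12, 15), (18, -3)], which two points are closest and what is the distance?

Computing all pairwise distances among 6 points:

d((-1, -12), (-8, 5)) = 18.3848
d((-1, -12), (6, -1)) = 13.0384
d((-1, -12), (-1, 7)) = 19.0
d((-1, -12), (-12, 15)) = 29.1548
d((-1, -12), (18, -3)) = 21.0238
d((-8, 5), (6, -1)) = 15.2315
d((-8, 5), (-1, 7)) = 7.2801 <-- minimum
d((-8, 5), (-12, 15)) = 10.7703
d((-8, 5), (18, -3)) = 27.2029
d((6, -1), (-1, 7)) = 10.6301
d((6, -1), (-12, 15)) = 24.0832
d((6, -1), (18, -3)) = 12.1655
d((-1, 7), (-12, 15)) = 13.6015
d((-1, 7), (18, -3)) = 21.4709
d((-12, 15), (18, -3)) = 34.9857

Closest pair: (-8, 5) and (-1, 7) with distance 7.2801

The closest pair is (-8, 5) and (-1, 7) with Euclidean distance 7.2801. For 6 points, brute-force pairwise comparison is shown above. For large n, the divide-and-conquer algorithm (sort by x, recurse on halves, check the dividing strip) achieves O(n log n).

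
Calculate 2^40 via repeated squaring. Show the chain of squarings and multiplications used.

Computing 2^40 by squaring (build up from 2^1; each line after the first costs one multiplication):

2^1 = 2
2^2 = (2^1)^2 = 2^2 = 4
2^4 = (2^2)^2 = 4^2 = 16
2^5 = 2 * 2^4 = 2 * 16 = 32
2^10 = (2^5)^2 = 32^2 = 1024
2^20 = (2^10)^2 = 1024^2 = 1048576
2^40 = (2^20)^2 = 1048576^2 = 1099511627776

Result: 1099511627776
Multiplications needed: 6 (6 lines after 2^1)

2^40 = 1099511627776. Using exponentiation by squaring, this requires 6 multiplications. The key idea: if the exponent is even, square the half-power; if odd, multiply by the base once.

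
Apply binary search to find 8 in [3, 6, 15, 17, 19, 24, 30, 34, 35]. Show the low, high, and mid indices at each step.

Binary search for 8 in [3, 6, 15, 17, 19, 24, 30, 34, 35]:

lo=0, hi=8, mid=4, arr[mid]=19 -> 19 > 8, search left half
lo=0, hi=3, mid=1, arr[mid]=6 -> 6 < 8, search right half
lo=2, hi=3, mid=2, arr[mid]=15 -> 15 > 8, search left half
lo=2 > hi=1, target 8 not found

Binary search determines that 8 is not in the array after 3 comparisons. The search space was exhausted without finding the target.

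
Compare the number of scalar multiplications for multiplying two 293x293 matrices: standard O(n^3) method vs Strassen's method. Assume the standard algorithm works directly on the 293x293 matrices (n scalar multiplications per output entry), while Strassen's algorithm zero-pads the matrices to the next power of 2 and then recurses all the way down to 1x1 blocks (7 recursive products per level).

Matrix multiplication for 293x293 matrices:

Strassen's algorithm requires power-of-2 dimensions. Pad 293x293 to 512x512 (next power of 2).

Standard algorithm: 293^3 = 25153757 multiplications
Strassen's algorithm: 7^(log2(512)) = 7^9 = 40353607 multiplications
Difference: 25153757 - 40353607 = -15199850 (Strassen uses MORE here due to padding overhead — for small or just-over-power-of-2 n, padding can outweigh the per-level savings)

Standard: 25153757 multiplications (293^3). Strassen: 40353607 multiplications (7^9, after padding to 512x512). Strassen reduces 8 recursive multiplications to 7 at each level.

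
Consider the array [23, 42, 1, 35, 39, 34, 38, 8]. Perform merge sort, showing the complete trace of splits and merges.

Merge sort trace:

Split: [23, 42, 1, 35, 39, 34, 38, 8] -> [23, 42, 1, 35] and [39, 34, 38, 8]
  Split: [23, 42, 1, 35] -> [23, 42] and [1, 35]
    Split: [23, 42] -> [23] and [42]
    Merge: [23] + [42] -> [23, 42]
    Split: [1, 35] -> [1] and [35]
    Merge: [1] + [35] -> [1, 35]
  Merge: [23, 42] + [1, 35] -> [1, 23, 35, 42]
  Split: [39, 34, 38, 8] -> [39, 34] and [38, 8]
    Split: [39, 34] -> [39] and [34]
    Merge: [39] + [34] -> [34, 39]
    Split: [38, 8] -> [38] and [8]
    Merge: [38] + [8] -> [8, 38]
  Merge: [34, 39] + [8, 38] -> [8, 34, 38, 39]
Merge: [1, 23, 35, 42] + [8, 34, 38, 39] -> [1, 8, 23, 34, 35, 38, 39, 42]

Final sorted array: [1, 8, 23, 34, 35, 38, 39, 42]

The merge sort proceeds by recursively splitting the array and merging sorted halves.
After all merges, the sorted array is [1, 8, 23, 34, 35, 38, 39, 42].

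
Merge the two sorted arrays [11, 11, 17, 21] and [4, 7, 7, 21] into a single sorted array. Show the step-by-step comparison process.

Merging process:

Compare 11 vs 4: take 4 from right. Merged: [4]
Compare 11 vs 7: take 7 from right. Merged: [4, 7]
Compare 11 vs 7: take 7 from right. Merged: [4, 7, 7]
Compare 11 vs 21: take 11 from left. Merged: [4, 7, 7, 11]
Compare 11 vs 21: take 11 from left. Merged: [4, 7, 7, 11, 11]
Compare 17 vs 21: take 17 from left. Merged: [4, 7, 7, 11, 11, 17]
Compare 21 vs 21: take 21 from left. Merged: [4, 7, 7, 11, 11, 17, 21]
Append remaining from right: [21]. Merged: [4, 7, 7, 11, 11, 17, 21, 21]

Final merged array: [4, 7, 7, 11, 11, 17, 21, 21]
Total comparisons: 7

The merged array is [4, 7, 7, 11, 11, 17, 21, 21], requiring 7 comparisons. The merge step runs in O(n) time where n is the total number of elements.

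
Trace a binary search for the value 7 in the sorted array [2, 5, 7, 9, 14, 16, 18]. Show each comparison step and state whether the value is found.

Binary search for 7 in [2, 5, 7, 9, 14, 16, 18]:

lo=0, hi=6, mid=3, arr[mid]=9 -> 9 > 7, search left half
lo=0, hi=2, mid=1, arr[mid]=5 -> 5 < 7, search right half
lo=2, hi=2, mid=2, arr[mid]=7 -> Found target at index 2!

Binary search finds 7 at index 2 after 3 comparisons. The search repeatedly halves the search space by comparing with the middle element.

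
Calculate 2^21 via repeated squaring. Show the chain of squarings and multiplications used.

Computing 2^21 by squaring (build up from 2^1; each line after the first costs one multiplication):

2^1 = 2
2^2 = (2^1)^2 = 2^2 = 4
2^4 = (2^2)^2 = 4^2 = 16
2^5 = 2 * 2^4 = 2 * 16 = 32
2^10 = (2^5)^2 = 32^2 = 1024
2^20 = (2^10)^2 = 1024^2 = 1048576
2^21 = 2 * 2^20 = 2 * 1048576 = 2097152

Result: 2097152
Multiplications needed: 6 (6 lines after 2^1)

2^21 = 2097152. Using exponentiation by squaring, this requires 6 multiplications. The key idea: if the exponent is even, square the half-power; if odd, multiply by the base once.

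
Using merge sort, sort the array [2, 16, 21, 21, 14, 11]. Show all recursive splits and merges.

Merge sort trace:

Split: [2, 16, 21, 21, 14, 11] -> [2, 16, 21] and [21, 14, 11]
  Split: [2, 16, 21] -> [2] and [16, 21]
    Split: [16, 21] -> [16] and [21]
    Merge: [16] + [21] -> [16, 21]
  Merge: [2] + [16, 21] -> [2, 16, 21]
  Split: [21, 14, 11] -> [21] and [14, 11]
    Split: [14, 11] -> [14] and [11]
    Merge: [14] + [11] -> [11, 14]
  Merge: [21] + [11, 14] -> [11, 14, 21]
Merge: [2, 16, 21] + [11, 14, 21] -> [2, 11, 14, 16, 21, 21]

Final sorted array: [2, 11, 14, 16, 21, 21]

The merge sort proceeds by recursively splitting the array and merging sorted halves.
After all merges, the sorted array is [2, 11, 14, 16, 21, 21].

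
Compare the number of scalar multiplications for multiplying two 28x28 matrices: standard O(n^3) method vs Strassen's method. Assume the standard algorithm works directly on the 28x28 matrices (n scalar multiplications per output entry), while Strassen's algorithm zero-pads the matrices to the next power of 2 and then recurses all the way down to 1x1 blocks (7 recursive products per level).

Matrix multiplication for 28x28 matrices:

Strassen's algorithm requires power-of-2 dimensions. Pad 28x28 to 32x32 (next power of 2).

Standard algorithm: 28^3 = 21952 multiplications
Strassen's algorithm: 7^(log2(32)) = 7^5 = 16807 multiplications
Savings: 21952 - 16807 = 5145 multiplications

Standard: 21952 multiplications (28^3). Strassen: 16807 multiplications (7^5, after padding to 32x32). Strassen reduces 8 recursive multiplications to 7 at each level.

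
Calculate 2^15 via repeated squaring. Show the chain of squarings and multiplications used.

Computing 2^15 by squaring (build up from 2^1; each line after the first costs one multiplication):

2^1 = 2
2^2 = (2^1)^2 = 2^2 = 4
2^3 = 2 * 2^2 = 2 * 4 = 8
2^6 = (2^3)^2 = 8^2 = 64
2^7 = 2 * 2^6 = 2 * 64 = 128
2^14 = (2^7)^2 = 128^2 = 16384
2^15 = 2 * 2^14 = 2 * 16384 = 32768

Result: 32768
Multiplications needed: 6 (6 lines after 2^1)

2^15 = 32768. Using exponentiation by squaring, this requires 6 multiplications. The key idea: if the exponent is even, square the half-power; if odd, multiply by the base once.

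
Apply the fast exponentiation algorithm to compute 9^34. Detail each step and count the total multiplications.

Computing 9^34 by squaring (build up from 9^1; each line after the first costs one multiplication):

9^1 = 9
9^2 = (9^1)^2 = 9^2 = 81
9^4 = (9^2)^2 = 81^2 = 6561
9^8 = (9^4)^2 = 6561^2 = 43046721
9^16 = (9^8)^2 = 43046721^2 = 1853020188851841
9^17 = 9 * 9^16 = 9 * 1853020188851841 = 16677181699666569
9^34 = (9^17)^2 = 16677181699666569^2 = 278128389443693511257285776231761

Result: 278128389443693511257285776231761
Multiplications needed: 6 (6 lines after 9^1)

9^34 = 278128389443693511257285776231761. Using exponentiation by squaring, this requires 6 multiplications. The key idea: if the exponent is even, square the half-power; if odd, multiply by the base once.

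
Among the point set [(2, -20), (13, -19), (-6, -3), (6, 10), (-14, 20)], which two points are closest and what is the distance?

Computing all pairwise distances among 5 points:

d((2, -20), (13, -19)) = 11.0454 <-- minimum
d((2, -20), (-6, -3)) = 18.7883
d((2, -20), (6, 10)) = 30.2655
d((2, -20), (-14, 20)) = 43.0813
d((13, -19), (-6, -3)) = 24.8395
d((13, -19), (6, 10)) = 29.8329
d((13, -19), (-14, 20)) = 47.4342
d((-6, -3), (6, 10)) = 17.6918
d((-6, -3), (-14, 20)) = 24.3516
d((6, 10), (-14, 20)) = 22.3607

Closest pair: (2, -20) and (13, -19) with distance 11.0454

The closest pair is (2, -20) and (13, -19) with Euclidean distance 11.0454. For 5 points, brute-force pairwise comparison is shown above. For large n, the divide-and-conquer algorithm (sort by x, recurse on halves, check the dividing strip) achieves O(n log n).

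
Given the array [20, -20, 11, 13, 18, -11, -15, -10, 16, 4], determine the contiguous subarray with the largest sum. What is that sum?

Using Kadane's algorithm on [20, -20, 11, 13, 18, -11, -15, -10, 16, 4]:

Scanning through the array:
Position 1 (value -20): max_ending_here = 0, max_so_far = 20
Position 2 (value 11): max_ending_here = 11, max_so_far = 20
Position 3 (value 13): max_ending_here = 24, max_so_far = 24
Position 4 (value 18): max_ending_here = 42, max_so_far = 42
Position 5 (value -11): max_ending_here = 31, max_so_far = 42
Position 6 (value -15): max_ending_here = 16, max_so_far = 42
Position 7 (value -10): max_ending_here = 6, max_so_far = 42
Position 8 (value 16): max_ending_here = 22, max_so_far = 42
Position 9 (value 4): max_ending_here = 26, max_so_far = 42

Maximum subarray: [20, -20, 11, 13, 18]
Maximum sum: 42

The maximum subarray is [20, -20, 11, 13, 18] with sum 42. This subarray runs from index 0 to index 4.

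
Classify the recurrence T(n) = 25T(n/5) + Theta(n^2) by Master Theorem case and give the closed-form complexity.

Master Theorem for T(n) = 25T(n/5) + O(n^2):

a = 25, b = 5, c = 2
log_b(a) = log_5(25) = 2.0000

Case 2: c = 2 = log_5(25) = 2.0000
T(n) = O(n^2 log n) = O(n^2 log n)

For T(n) = 25T(n/5) + O(n^2): log_5(25) = 2.0000. This is Case 2 of the Master Theorem (c = log_b(a), equal work at all levels), giving O(n^2 log n).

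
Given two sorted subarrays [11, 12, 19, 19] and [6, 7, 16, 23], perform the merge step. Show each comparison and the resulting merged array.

Merging process:

Compare 11 vs 6: take 6 from right. Merged: [6]
Compare 11 vs 7: take 7 from right. Merged: [6, 7]
Compare 11 vs 16: take 11 from left. Merged: [6, 7, 11]
Compare 12 vs 16: take 12 from left. Merged: [6, 7, 11, 12]
Compare 19 vs 16: take 16 from right. Merged: [6, 7, 11, 12, 16]
Compare 19 vs 23: take 19 from left. Merged: [6, 7, 11, 12, 16, 19]
Compare 19 vs 23: take 19 from left. Merged: [6, 7, 11, 12, 16, 19, 19]
Append remaining from right: [23]. Merged: [6, 7, 11, 12, 16, 19, 19, 23]

Final merged array: [6, 7, 11, 12, 16, 19, 19, 23]
Total comparisons: 7

The merged array is [6, 7, 11, 12, 16, 19, 19, 23], requiring 7 comparisons. The merge step runs in O(n) time where n is the total number of elements.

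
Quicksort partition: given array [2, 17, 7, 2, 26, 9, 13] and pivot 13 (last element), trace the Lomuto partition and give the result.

Lomuto partition with pivot = 13:

Initial array: [2, 17, 7, 2, 26, 9, 13]

arr[0]=2 <= 13: swap with position 0, array becomes [2, 17, 7, 2, 26, 9, 13]
arr[1]=17 > 13: no swap
arr[2]=7 <= 13: swap with position 1, array becomes [2, 7, 17, 2, 26, 9, 13]
arr[3]=2 <= 13: swap with position 2, array becomes [2, 7, 2, 17, 26, 9, 13]
arr[4]=26 > 13: no swap
arr[5]=9 <= 13: swap with position 3, array becomes [2, 7, 2, 9, 26, 17, 13]

Place pivot at position 4: [2, 7, 2, 9, 13, 17, 26]
Pivot position: 4

After partitioning with pivot 13, the array becomes [2, 7, 2, 9, 13, 17, 26]. The pivot is placed at index 4. All elements to the left of the pivot are <= 13, and all elements to the right are > 13.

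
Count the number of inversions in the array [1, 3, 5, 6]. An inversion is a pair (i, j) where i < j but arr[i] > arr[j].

Finding inversions in [1, 3, 5, 6]:


Total inversions: 0

The array has 0 inversions. It is already sorted.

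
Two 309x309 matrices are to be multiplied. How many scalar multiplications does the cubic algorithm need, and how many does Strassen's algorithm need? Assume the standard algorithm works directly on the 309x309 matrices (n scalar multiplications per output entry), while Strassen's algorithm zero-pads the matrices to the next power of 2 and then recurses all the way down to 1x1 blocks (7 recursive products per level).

Matrix multiplication for 309x309 matrices:

Strassen's algorithm requires power-of-2 dimensions. Pad 309x309 to 512x512 (next power of 2).

Standard algorithm: 309^3 = 29503629 multiplications
Strassen's algorithm: 7^(log2(512)) = 7^9 = 40353607 multiplications
Difference: 29503629 - 40353607 = -10849978 (Strassen uses MORE here due to padding overhead — for small or just-over-power-of-2 n, padding can outweigh the per-level savings)

Standard: 29503629 multiplications (309^3). Strassen: 40353607 multiplications (7^9, after padding to 512x512). Strassen reduces 8 recursive multiplications to 7 at each level.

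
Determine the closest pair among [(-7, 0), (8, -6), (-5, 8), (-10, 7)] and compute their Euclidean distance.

Computing all pairwise distances among 4 points:

d((-7, 0), (8, -6)) = 16.1555
d((-7, 0), (-5, 8)) = 8.2462
d((-7, 0), (-10, 7)) = 7.6158
d((8, -6), (-5, 8)) = 19.105
d((8, -6), (-10, 7)) = 22.2036
d((-5, 8), (-10, 7)) = 5.099 <-- minimum

Closest pair: (-5, 8) and (-10, 7) with distance 5.099

The closest pair is (-5, 8) and (-10, 7) with Euclidean distance 5.099. For 4 points, brute-force pairwise comparison is shown above. For large n, the divide-and-conquer algorithm (sort by x, recurse on halves, check the dividing strip) achieves O(n log n).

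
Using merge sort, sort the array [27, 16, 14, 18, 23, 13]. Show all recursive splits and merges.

Merge sort trace:

Split: [27, 16, 14, 18, 23, 13] -> [27, 16, 14] and [18, 23, 13]
  Split: [27, 16, 14] -> [27] and [16, 14]
    Split: [16, 14] -> [16] and [14]
    Merge: [16] + [14] -> [14, 16]
  Merge: [27] + [14, 16] -> [14, 16, 27]
  Split: [18, 23, 13] -> [18] and [23, 13]
    Split: [23, 13] -> [23] and [13]
    Merge: [23] + [13] -> [13, 23]
  Merge: [18] + [13, 23] -> [13, 18, 23]
Merge: [14, 16, 27] + [13, 18, 23] -> [13, 14, 16, 18, 23, 27]

Final sorted array: [13, 14, 16, 18, 23, 27]

The merge sort proceeds by recursively splitting the array and merging sorted halves.
After all merges, the sorted array is [13, 14, 16, 18, 23, 27].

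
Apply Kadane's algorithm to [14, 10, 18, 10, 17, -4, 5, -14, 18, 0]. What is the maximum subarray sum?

Using Kadane's algorithm on [14, 10, 18, 10, 17, -4, 5, -14, 18, 0]:

Scanning through the array:
Position 1 (value 10): max_ending_here = 24, max_so_far = 24
Position 2 (value 18): max_ending_here = 42, max_so_far = 42
Position 3 (value 10): max_ending_here = 52, max_so_far = 52
Position 4 (value 17): max_ending_here = 69, max_so_far = 69
Position 5 (value -4): max_ending_here = 65, max_so_far = 69
Position 6 (value 5): max_ending_here = 70, max_so_far = 70
Position 7 (value -14): max_ending_here = 56, max_so_far = 70
Position 8 (value 18): max_ending_here = 74, max_so_far = 74
Position 9 (value 0): max_ending_here = 74, max_so_far = 74

Maximum subarray: [14, 10, 18, 10, 17, -4, 5, -14, 18]
Maximum sum: 74

The maximum subarray is [14, 10, 18, 10, 17, -4, 5, -14, 18] with sum 74. This subarray runs from index 0 to index 8.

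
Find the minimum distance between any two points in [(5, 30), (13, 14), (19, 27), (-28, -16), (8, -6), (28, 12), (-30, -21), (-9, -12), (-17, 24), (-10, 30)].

Computing all pairwise distances among 10 points:

d((5, 30), (13, 14)) = 17.8885
d((5, 30), (19, 27)) = 14.3178
d((5, 30), (-28, -16)) = 56.6127
d((5, 30), (8, -6)) = 36.1248
d((5, 30), (28, 12)) = 29.2062
d((5, 30), (-30, -21)) = 61.8547
d((5, 30), (-9, -12)) = 44.2719
d((5, 30), (-17, 24)) = 22.8035
d((5, 30), (-10, 30)) = 15.0
d((13, 14), (19, 27)) = 14.3178
d((13, 14), (-28, -16)) = 50.8035
d((13, 14), (8, -6)) = 20.6155
d((13, 14), (28, 12)) = 15.1327
d((13, 14), (-30, -21)) = 55.4437
d((13, 14), (-9, -12)) = 34.0588
d((13, 14), (-17, 24)) = 31.6228
d((13, 14), (-10, 30)) = 28.0179
d((19, 27), (-28, -16)) = 63.7024
d((19, 27), (8, -6)) = 34.7851
d((19, 27), (28, 12)) = 17.4929
d((19, 27), (-30, -21)) = 68.593
d((19, 27), (-9, -12)) = 48.0104
d((19, 27), (-17, 24)) = 36.1248
d((19, 27), (-10, 30)) = 29.1548
d((-28, -16), (8, -6)) = 37.3631
d((-28, -16), (28, 12)) = 62.6099
d((-28, -16), (-30, -21)) = 5.3852 <-- minimum
d((-28, -16), (-9, -12)) = 19.4165
d((-28, -16), (-17, 24)) = 41.4849
d((-28, -16), (-10, 30)) = 49.3964
d((8, -6), (28, 12)) = 26.9072
d((8, -6), (-30, -21)) = 40.8534
d((8, -6), (-9, -12)) = 18.0278
d((8, -6), (-17, 24)) = 39.0512
d((8, -6), (-10, 30)) = 40.2492
d((28, 12), (-30, -21)) = 66.7308
d((28, 12), (-9, -12)) = 44.1022
d((28, 12), (-17, 24)) = 46.5725
d((28, 12), (-10, 30)) = 42.0476
d((-30, -21), (-9, -12)) = 22.8473
d((-30, -21), (-17, 24)) = 46.8402
d((-30, -21), (-10, 30)) = 54.7814
d((-9, -12), (-17, 24)) = 36.8782
d((-9, -12), (-10, 30)) = 42.0119
d((-17, 24), (-10, 30)) = 9.2195

Closest pair: (-28, -16) and (-30, -21) with distance 5.3852

The closest pair is (-28, -16) and (-30, -21) with Euclidean distance 5.3852. For 10 points, brute-force pairwise comparison is shown above. For large n, the divide-and-conquer algorithm (sort by x, recurse on halves, check the dividing strip) achieves O(n log n).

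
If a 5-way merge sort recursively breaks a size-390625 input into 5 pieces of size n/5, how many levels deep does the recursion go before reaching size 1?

For divide and conquer with division factor 5:

Problem sizes at each level:
Level 0: 390625
Level 1: 78125
Level 2: 15625
Level 3: 3125
Level 4: 625
Level 5: 125
Level 6: 25
Level 7: 5
Level 8: 1

The root is level 0 and the size-1 base case is level 8 (the tree spans levels 0 through 8, i.e. 9 levels counting the root), so the depth is the number of divisions: log_5(390625) = 8

The recursion tree depth is log_5(390625) = 8. At each level, the problem size is divided by 5, so it takes 8 divisions to reduce to a base case of size 1. The algorithm makes 5 recursive calls at each level.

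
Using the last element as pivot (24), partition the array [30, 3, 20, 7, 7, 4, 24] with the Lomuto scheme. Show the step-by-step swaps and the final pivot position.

Lomuto partition with pivot = 24:

Initial array: [30, 3, 20, 7, 7, 4, 24]

arr[0]=30 > 24: no swap
arr[1]=3 <= 24: swap with position 0, array becomes [3, 30, 20, 7, 7, 4, 24]
arr[2]=20 <= 24: swap with position 1, array becomes [3, 20, 30, 7, 7, 4, 24]
arr[3]=7 <= 24: swap with position 2, array becomes [3, 20, 7, 30, 7, 4, 24]
arr[4]=7 <= 24: swap with position 3, array becomes [3, 20, 7, 7, 30, 4, 24]
arr[5]=4 <= 24: swap with position 4, array becomes [3, 20, 7, 7, 4, 30, 24]

Place pivot at position 5: [3, 20, 7, 7, 4, 24, 30]
Pivot position: 5

After partitioning with pivot 24, the array becomes [3, 20, 7, 7, 4, 24, 30]. The pivot is placed at index 5. All elements to the left of the pivot are <= 24, and all elements to the right are > 24.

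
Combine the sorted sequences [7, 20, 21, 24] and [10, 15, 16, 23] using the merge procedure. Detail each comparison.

Merging process:

Compare 7 vs 10: take 7 from left. Merged: [7]
Compare 20 vs 10: take 10 from right. Merged: [7, 10]
Compare 20 vs 15: take 15 from right. Merged: [7, 10, 15]
Compare 20 vs 16: take 16 from right. Merged: [7, 10, 15, 16]
Compare 20 vs 23: take 20 from left. Merged: [7, 10, 15, 16, 20]
Compare 21 vs 23: take 21 from left. Merged: [7, 10, 15, 16, 20, 21]
Compare 24 vs 23: take 23 from right. Merged: [7, 10, 15, 16, 20, 21, 23]
Append remaining from left: [24]. Merged: [7, 10, 15, 16, 20, 21, 23, 24]

Final merged array: [7, 10, 15, 16, 20, 21, 23, 24]
Total comparisons: 7

The merged array is [7, 10, 15, 16, 20, 21, 23, 24], requiring 7 comparisons. The merge step runs in O(n) time where n is the total number of elements.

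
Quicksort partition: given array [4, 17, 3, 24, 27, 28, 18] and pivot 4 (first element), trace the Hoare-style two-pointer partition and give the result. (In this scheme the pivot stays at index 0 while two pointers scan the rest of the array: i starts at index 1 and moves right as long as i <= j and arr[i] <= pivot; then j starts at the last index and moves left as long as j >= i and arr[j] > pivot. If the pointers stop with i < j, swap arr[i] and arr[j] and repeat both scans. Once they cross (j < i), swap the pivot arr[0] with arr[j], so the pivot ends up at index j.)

Hoare-style two-pointer partition with pivot = 4:

Initial array: [4, 17, 3, 24, 27, 28, 18]

Pointers start at i = 1, j = 6.
i stops at index 1 (arr[1]=17 > 4), j stops at index 2 (arr[2]=3 <= 4): swap arr[1] and arr[2], array becomes [4, 3, 17, 24, 27, 28, 18]
i ends at 2, j ends at 1: the pointers have crossed (j < i), so scanning stops.

Swap pivot arr[0] with arr[1] to place pivot at position 1: [3, 4, 17, 24, 27, 28, 18]
Pivot position: 1

After partitioning with pivot 4, the array becomes [3, 4, 17, 24, 27, 28, 18]. The pivot is placed at index 1. All elements to the left of the pivot are <= 4, and all elements to the right are > 4.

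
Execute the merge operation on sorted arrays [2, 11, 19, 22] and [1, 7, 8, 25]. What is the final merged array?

Merging process:

Compare 2 vs 1: take 1 from right. Merged: [1]
Compare 2 vs 7: take 2 from left. Merged: [1, 2]
Compare 11 vs 7: take 7 from right. Merged: [1, 2, 7]
Compare 11 vs 8: take 8 from right. Merged: [1, 2, 7, 8]
Compare 11 vs 25: take 11 from left. Merged: [1, 2, 7, 8, 11]
Compare 19 vs 25: take 19 from left. Merged: [1, 2, 7, 8, 11, 19]
Compare 22 vs 25: take 22 from left. Merged: [1, 2, 7, 8, 11, 19, 22]
Append remaining from right: [25]. Merged: [1, 2, 7, 8, 11, 19, 22, 25]

Final merged array: [1, 2, 7, 8, 11, 19, 22, 25]
Total comparisons: 7

The merged array is [1, 2, 7, 8, 11, 19, 22, 25], requiring 7 comparisons. The merge step runs in O(n) time where n is the total number of elements.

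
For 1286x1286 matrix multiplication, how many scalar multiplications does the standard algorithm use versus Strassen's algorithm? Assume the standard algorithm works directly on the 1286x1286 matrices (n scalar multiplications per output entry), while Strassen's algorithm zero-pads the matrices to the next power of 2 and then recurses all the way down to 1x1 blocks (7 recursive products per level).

Matrix multiplication for 1286x1286 matrices:

Strassen's algorithm requires power-of-2 dimensions. Pad 1286x1286 to 2048x2048 (next power of 2).

Standard algorithm: 1286^3 = 2126781656 multiplications
Strassen's algorithm: 7^(log2(2048)) = 7^11 = 1977326743 multiplications
Savings: 2126781656 - 1977326743 = 149454913 multiplications

Standard: 2126781656 multiplications (1286^3). Strassen: 1977326743 multiplications (7^11, after padding to 2048x2048). Strassen reduces 8 recursive multiplications to 7 at each level.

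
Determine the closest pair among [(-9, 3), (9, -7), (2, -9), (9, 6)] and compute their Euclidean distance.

Computing all pairwise distances among 4 points:

d((-9, 3), (9, -7)) = 20.5913
d((-9, 3), (2, -9)) = 16.2788
d((-9, 3), (9, 6)) = 18.2483
d((9, -7), (2, -9)) = 7.2801 <-- minimum
d((9, -7), (9, 6)) = 13.0
d((2, -9), (9, 6)) = 16.5529

Closest pair: (9, -7) and (2, -9) with distance 7.2801

The closest pair is (9, -7) and (2, -9) with Euclidean distance 7.2801. For 4 points, brute-force pairwise comparison is shown above. For large n, the divide-and-conquer algorithm (sort by x, recurse on halves, check the dividing strip) achieves O(n log n).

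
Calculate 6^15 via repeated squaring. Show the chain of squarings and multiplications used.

Computing 6^15 by squaring (build up from 6^1; each line after the first costs one multiplication):

6^1 = 6
6^2 = (6^1)^2 = 6^2 = 36
6^3 = 6 * 6^2 = 6 * 36 = 216
6^6 = (6^3)^2 = 216^2 = 46656
6^7 = 6 * 6^6 = 6 * 46656 = 279936
6^14 = (6^7)^2 = 279936^2 = 78364164096
6^15 = 6 * 6^14 = 6 * 78364164096 = 470184984576

Result: 470184984576
Multiplications needed: 6 (6 lines after 6^1)

6^15 = 470184984576. Using exponentiation by squaring, this requires 6 multiplications. The key idea: if the exponent is even, square the half-power; if odd, multiply by the base once.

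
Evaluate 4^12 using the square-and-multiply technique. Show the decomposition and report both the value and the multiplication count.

Computing 4^12 by squaring (build up from 4^1; each line after the first costs one multiplication):

4^1 = 4
4^2 = (4^1)^2 = 4^2 = 16
4^3 = 4 * 4^2 = 4 * 16 = 64
4^6 = (4^3)^2 = 64^2 = 4096
4^12 = (4^6)^2 = 4096^2 = 16777216

Result: 16777216
Multiplications needed: 4 (4 lines after 4^1)

4^12 = 16777216. Using exponentiation by squaring, this requires 4 multiplications. The key idea: if the exponent is even, square the half-power; if odd, multiply by the base once.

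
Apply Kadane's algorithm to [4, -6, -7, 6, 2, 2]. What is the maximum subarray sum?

Using Kadane's algorithm on [4, -6, -7, 6, 2, 2]:

Scanning through the array:
Position 1 (value -6): max_ending_here = -2, max_so_far = 4
Position 2 (value -7): max_ending_here = -7, max_so_far = 4
Position 3 (value 6): max_ending_here = 6, max_so_far = 6
Position 4 (value 2): max_ending_here = 8, max_so_far = 8
Position 5 (value 2): max_ending_here = 10, max_so_far = 10

Maximum subarray: [6, 2, 2]
Maximum sum: 10

The maximum subarray is [6, 2, 2] with sum 10. This subarray runs from index 3 to index 5.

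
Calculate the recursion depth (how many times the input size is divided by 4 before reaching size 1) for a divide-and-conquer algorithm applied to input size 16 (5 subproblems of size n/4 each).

For divide and conquer with division factor 4:

Problem sizes at each level:
Level 0: 16
Level 1: 4
Level 2: 1

The root is level 0 and the size-1 base case is level 2 (the tree spans levels 0 through 2, i.e. 3 levels counting the root), so the depth is the number of divisions: log_4(16) = 2

The recursion tree depth is log_4(16) = 2. At each level, the problem size is divided by 4, so it takes 2 divisions to reduce to a base case of size 1. The algorithm makes 5 recursive calls at each level.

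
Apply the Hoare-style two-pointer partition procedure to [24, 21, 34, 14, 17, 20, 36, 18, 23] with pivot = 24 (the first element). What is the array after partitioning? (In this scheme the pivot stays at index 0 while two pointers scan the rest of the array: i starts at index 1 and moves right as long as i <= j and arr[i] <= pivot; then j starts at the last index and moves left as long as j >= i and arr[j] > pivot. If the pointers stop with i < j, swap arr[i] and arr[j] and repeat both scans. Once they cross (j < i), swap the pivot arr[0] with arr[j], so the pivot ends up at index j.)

Hoare-style two-pointer partition with pivot = 24:

Initial array: [24, 21, 34, 14, 17, 20, 36, 18, 23]

Pointers start at i = 1, j = 8.
i stops at index 2 (arr[2]=34 > 24), j stops at index 8 (arr[8]=23 <= 24): swap arr[2] and arr[8], array becomes [24, 21, 23, 14, 17, 20, 36, 18, 34]
i stops at index 6 (arr[6]=36 > 24), j stops at index 7 (arr[7]=18 <= 24): swap arr[6] and arr[7], array becomes [24, 21, 23, 14, 17, 20, 18, 36, 34]
i ends at 7, j ends at 6: the pointers have crossed (j < i), so scanning stops.

Swap pivot arr[0] with arr[6] to place pivot at position 6: [18, 21, 23, 14, 17, 20, 24, 36, 34]
Pivot position: 6

After partitioning with pivot 24, the array becomes [18, 21, 23, 14, 17, 20, 24, 36, 34]. The pivot is placed at index 6. All elements to the left of the pivot are <= 24, and all elements to the right are > 24.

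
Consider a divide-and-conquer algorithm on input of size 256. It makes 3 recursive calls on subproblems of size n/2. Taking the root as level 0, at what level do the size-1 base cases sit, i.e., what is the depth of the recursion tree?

For divide and conquer with division factor 2:

Problem sizes at each level:
Level 0: 256
Level 1: 128
Level 2: 64
Level 3: 32
Level 4: 16
Level 5: 8
Level 6: 4
Level 7: 2
Level 8: 1

The root is level 0 and the size-1 base case is level 8 (the tree spans levels 0 through 8, i.e. 9 levels counting the root), so the depth is the number of divisions: log_2(256) = 8

The recursion tree depth is log_2(256) = 8. At each level, the problem size is divided by 2, so it takes 8 divisions to reduce to a base case of size 1. The algorithm makes 3 recursive calls at each level.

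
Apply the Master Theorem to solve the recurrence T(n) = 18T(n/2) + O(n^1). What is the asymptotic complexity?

Master Theorem for T(n) = 18T(n/2) + O(n^1):

a = 18, b = 2, c = 1
log_b(a) = log_2(18) = 4.1699

Case 1: c = 1 < log_2(18) = 4.1699
T(n) = O(n^(log_2 18))

For T(n) = 18T(n/2) + O(n^1): log_2(18) = 4.1699. This is Case 1 of the Master Theorem (c < log_b(a), work dominated by leaves), giving O(n^(log_2 18)).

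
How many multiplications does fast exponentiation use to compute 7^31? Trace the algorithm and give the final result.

Computing 7^31 by squaring (build up from 7^1; each line after the first costs one multiplication):

7^1 = 7
7^2 = (7^1)^2 = 7^2 = 49
7^3 = 7 * 7^2 = 7 * 49 = 343
7^6 = (7^3)^2 = 343^2 = 117649
7^7 = 7 * 7^6 = 7 * 117649 = 823543
7^14 = (7^7)^2 = 823543^2 = 678223072849
7^15 = 7 * 7^14 = 7 * 678223072849 = 4747561509943
7^30 = (7^15)^2 = 4747561509943^2 = 22539340290692258087863249
7^31 = 7 * 7^30 = 7 * 22539340290692258087863249 = 157775382034845806615042743

Result: 157775382034845806615042743
Multiplications needed: 8 (8 lines after 7^1)

7^31 = 157775382034845806615042743. Using exponentiation by squaring, this requires 8 multiplications. The key idea: if the exponent is even, square the half-power; if odd, multiply by the base once.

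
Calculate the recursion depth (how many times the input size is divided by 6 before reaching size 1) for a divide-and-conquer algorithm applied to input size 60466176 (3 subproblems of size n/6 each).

For divide and conquer with division factor 6:

Problem sizes at each level:
Level 0: 60466176
Level 1: 10077696
Level 2: 1679616
Level 3: 279936
Level 4: 46656
Level 5: 7776
Level 6: 1296
Level 7: 216
Level 8: 36
Level 9: 6
Level 10: 1

The root is level 0 and the size-1 base case is level 10 (the tree spans levels 0 through 10, i.e. 11 levels counting the root), so the depth is the number of divisions: log_6(60466176) = 10

The recursion tree depth is log_6(60466176) = 10. At each level, the problem size is divided by 6, so it takes 10 divisions to reduce to a base case of size 1. The algorithm makes 3 recursive calls at each level.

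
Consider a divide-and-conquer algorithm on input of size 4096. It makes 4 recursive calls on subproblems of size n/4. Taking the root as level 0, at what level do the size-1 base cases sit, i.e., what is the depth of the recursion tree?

For divide and conquer with division factor 4:

Problem sizes at each level:
Level 0: 4096
Level 1: 1024
Level 2: 256
Level 3: 64
Level 4: 16
Level 5: 4
Level 6: 1

The root is level 0 and the size-1 base case is level 6 (the tree spans levels 0 through 6, i.e. 7 levels counting the root), so the depth is the number of divisions: log_4(4096) = 6

The recursion tree depth is log_4(4096) = 6. At each level, the problem size is divided by 4, so it takes 6 divisions to reduce to a base case of size 1. The algorithm makes 4 recursive calls at each level.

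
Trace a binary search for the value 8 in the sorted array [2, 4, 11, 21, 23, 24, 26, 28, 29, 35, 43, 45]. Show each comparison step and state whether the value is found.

Binary search for 8 in [2, 4, 11, 21, 23, 24, 26, 28, 29, 35, 43, 45]:

lo=0, hi=11, mid=5, arr[mid]=24 -> 24 > 8, search left half
lo=0, hi=4, mid=2, arr[mid]=11 -> 11 > 8, search left half
lo=0, hi=1, mid=0, arr[mid]=2 -> 2 < 8, search right half
lo=1, hi=1, mid=1, arr[mid]=4 -> 4 < 8, search right half
lo=2 > hi=1, target 8 not found

Binary search determines that 8 is not in the array after 4 comparisons. The search space was exhausted without finding the target.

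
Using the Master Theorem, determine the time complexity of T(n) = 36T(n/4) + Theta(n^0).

Master Theorem for T(n) = 36T(n/4) + O(n^0):

a = 36, b = 4, c = 0
log_b(a) = log_4(36) = 2.5850

Case 1: c = 0 < log_4(36) = 2.5850
T(n) = O(n^(log_4 36))

For T(n) = 36T(n/4) + O(n^0): log_4(36) = 2.5850. This is Case 1 of the Master Theorem (c < log_b(a), work dominated by leaves), giving O(n^(log_4 36)).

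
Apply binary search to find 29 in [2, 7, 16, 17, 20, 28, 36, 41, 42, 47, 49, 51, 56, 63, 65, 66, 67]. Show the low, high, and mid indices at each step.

Binary search for 29 in [2, 7, 16, 17, 20, 28, 36, 41, 42, 47, 49, 51, 56, 63, 65, 66, 67]:

lo=0, hi=16, mid=8, arr[mid]=42 -> 42 > 29, search left half
lo=0, hi=7, mid=3, arr[mid]=17 -> 17 < 29, search right half
lo=4, hi=7, mid=5, arr[mid]=28 -> 28 < 29, search right half
lo=6, hi=7, mid=6, arr[mid]=36 -> 36 > 29, search left half
lo=6 > hi=5, target 29 not found

Binary search determines that 29 is not in the array after 4 comparisons. The search space was exhausted without finding the target.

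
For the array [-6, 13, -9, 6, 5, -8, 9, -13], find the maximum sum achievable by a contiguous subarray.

Using Kadane's algorithm on [-6, 13, -9, 6, 5, -8, 9, -13]:

Scanning through the array:
Position 1 (value 13): max_ending_here = 13, max_so_far = 13
Position 2 (value -9): max_ending_here = 4, max_so_far = 13
Position 3 (value 6): max_ending_here = 10, max_so_far = 13
Position 4 (value 5): max_ending_here = 15, max_so_far = 15
Position 5 (value -8): max_ending_here = 7, max_so_far = 15
Position 6 (value 9): max_ending_here = 16, max_so_far = 16
Position 7 (value -13): max_ending_here = 3, max_so_far = 16

Maximum subarray: [13, -9, 6, 5, -8, 9]
Maximum sum: 16

The maximum subarray is [13, -9, 6, 5, -8, 9] with sum 16. This subarray runs from index 1 to index 6.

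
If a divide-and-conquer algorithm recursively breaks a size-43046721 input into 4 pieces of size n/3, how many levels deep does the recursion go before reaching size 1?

For divide and conquer with division factor 3:

Problem sizes at each level:
Level 0: 43046721
Level 1: 14348907
Level 2: 4782969
Level 3: 1594323
Level 4: 531441
Level 5: 177147
Level 6: 59049
Level 7: 19683
Level 8: 6561
Level 9: 2187
Level 10: 729
Level 11: 243
Level 12: 81
Level 13: 27
Level 14: 9
Level 15: 3
Level 16: 1

The root is level 0 and the size-1 base case is level 16 (the tree spans levels 0 through 16, i.e. 17 levels counting the root), so the depth is the number of divisions: log_3(43046721) = 16

The recursion tree depth is log_3(43046721) = 16. At each level, the problem size is divided by 3, so it takes 16 divisions to reduce to a base case of size 1. The algorithm makes 4 recursive calls at each level.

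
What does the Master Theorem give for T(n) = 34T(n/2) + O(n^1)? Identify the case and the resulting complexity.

Master Theorem for T(n) = 34T(n/2) + O(n^1):

a = 34, b = 2, c = 1
log_b(a) = log_2(34) = 5.0875

Case 1: c = 1 < log_2(34) = 5.0875
T(n) = O(n^(log_2 34))

For T(n) = 34T(n/2) + O(n^1): log_2(34) = 5.0875. This is Case 1 of the Master Theorem (c < log_b(a), work dominated by leaves), giving O(n^(log_2 34)).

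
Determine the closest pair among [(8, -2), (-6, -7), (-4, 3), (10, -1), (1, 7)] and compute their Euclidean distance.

Computing all pairwise distances among 5 points:

d((8, -2), (-6, -7)) = 14.8661
d((8, -2), (-4, 3)) = 13.0
d((8, -2), (10, -1)) = 2.2361 <-- minimum
d((8, -2), (1, 7)) = 11.4018
d((-6, -7), (-4, 3)) = 10.198
d((-6, -7), (10, -1)) = 17.088
d((-6, -7), (1, 7)) = 15.6525
d((-4, 3), (10, -1)) = 14.5602
d((-4, 3), (1, 7)) = 6.4031
d((10, -1), (1, 7)) = 12.0416

Closest pair: (8, -2) and (10, -1) with distance 2.2361

The closest pair is (8, -2) and (10, -1) with Euclidean distance 2.2361. For 5 points, brute-force pairwise comparison is shown above. For large n, the divide-and-conquer algorithm (sort by x, recurse on halves, check the dividing strip) achieves O(n log n).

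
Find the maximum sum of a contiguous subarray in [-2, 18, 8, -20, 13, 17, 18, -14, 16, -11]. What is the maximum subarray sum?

Using Kadane's algorithm on [-2, 18, 8, -20, 13, 17, 18, -14, 16, -11]:

Scanning through the array:
Position 1 (value 18): max_ending_here = 18, max_so_far = 18
Position 2 (value 8): max_ending_here = 26, max_so_far = 26
Position 3 (value -20): max_ending_here = 6, max_so_far = 26
Position 4 (value 13): max_ending_here = 19, max_so_far = 26
Position 5 (value 17): max_ending_here = 36, max_so_far = 36
Position 6 (value 18): max_ending_here = 54, max_so_far = 54
Position 7 (value -14): max_ending_here = 40, max_so_far = 54
Position 8 (value 16): max_ending_here = 56, max_so_far = 56
Position 9 (value -11): max_ending_here = 45, max_so_far = 56

Maximum subarray: [18, 8, -20, 13, 17, 18, -14, 16]
Maximum sum: 56

The maximum subarray is [18, 8, -20, 13, 17, 18, -14, 16] with sum 56. This subarray runs from index 1 to index 8.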